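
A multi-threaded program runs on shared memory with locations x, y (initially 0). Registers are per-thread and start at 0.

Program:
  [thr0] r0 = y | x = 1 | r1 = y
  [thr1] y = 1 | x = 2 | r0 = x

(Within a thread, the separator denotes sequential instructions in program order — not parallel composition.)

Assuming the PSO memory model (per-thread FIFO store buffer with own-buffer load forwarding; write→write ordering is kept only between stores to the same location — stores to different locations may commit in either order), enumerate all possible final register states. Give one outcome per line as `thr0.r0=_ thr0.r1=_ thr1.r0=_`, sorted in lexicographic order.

thr0.r0=0 thr0.r1=0 thr1.r0=1
thr0.r0=0 thr0.r1=0 thr1.r0=2
thr0.r0=0 thr0.r1=1 thr1.r0=1
thr0.r0=0 thr0.r1=1 thr1.r0=2
thr0.r0=1 thr0.r1=1 thr1.r0=1
thr0.r0=1 thr0.r1=1 thr1.r0=2

outcome vector order: (thr0.r0,thr0.r1,thr1.r0)
|PSO outcomes| = 6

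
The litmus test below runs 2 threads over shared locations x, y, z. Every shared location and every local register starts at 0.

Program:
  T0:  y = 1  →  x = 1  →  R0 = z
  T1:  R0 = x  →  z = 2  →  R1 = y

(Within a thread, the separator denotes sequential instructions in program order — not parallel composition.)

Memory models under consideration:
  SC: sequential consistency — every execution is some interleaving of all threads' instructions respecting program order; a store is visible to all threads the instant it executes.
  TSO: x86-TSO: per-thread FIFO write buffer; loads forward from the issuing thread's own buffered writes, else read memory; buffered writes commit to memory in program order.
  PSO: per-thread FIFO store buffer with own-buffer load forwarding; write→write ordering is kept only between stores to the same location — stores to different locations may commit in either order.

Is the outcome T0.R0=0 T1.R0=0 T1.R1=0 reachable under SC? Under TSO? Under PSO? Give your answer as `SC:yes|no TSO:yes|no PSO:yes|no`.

SC:no TSO:yes PSO:yes

outcome vector order: (T0.R0,T1.R0,T1.R1)
SC: 5 outcomes — {(0,0,1); (0,1,1); (2,0,0); (2,0,1); (2,1,1)}
TSO: 6 outcomes — {(0,0,0); (0,0,1); (0,1,1); (2,0,0); (2,0,1); (2,1,1)}
PSO: 8 outcomes — {(0,0,0); (0,0,1); (0,1,0); (0,1,1); (2,0,0); (2,0,1); (2,1,0); (2,1,1)}
target (0,0,0) ∈ {TSO,PSO}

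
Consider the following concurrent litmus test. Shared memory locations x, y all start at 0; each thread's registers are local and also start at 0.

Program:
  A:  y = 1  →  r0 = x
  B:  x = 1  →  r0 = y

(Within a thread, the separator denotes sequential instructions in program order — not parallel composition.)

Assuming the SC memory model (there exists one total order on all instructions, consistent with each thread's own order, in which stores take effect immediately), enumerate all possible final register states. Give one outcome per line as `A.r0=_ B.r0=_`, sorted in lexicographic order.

outcome vector order: (A.r0,B.r0)
|SC outcomes| = 3

A.r0=0 B.r0=1
A.r0=1 B.r0=0
A.r0=1 B.r0=1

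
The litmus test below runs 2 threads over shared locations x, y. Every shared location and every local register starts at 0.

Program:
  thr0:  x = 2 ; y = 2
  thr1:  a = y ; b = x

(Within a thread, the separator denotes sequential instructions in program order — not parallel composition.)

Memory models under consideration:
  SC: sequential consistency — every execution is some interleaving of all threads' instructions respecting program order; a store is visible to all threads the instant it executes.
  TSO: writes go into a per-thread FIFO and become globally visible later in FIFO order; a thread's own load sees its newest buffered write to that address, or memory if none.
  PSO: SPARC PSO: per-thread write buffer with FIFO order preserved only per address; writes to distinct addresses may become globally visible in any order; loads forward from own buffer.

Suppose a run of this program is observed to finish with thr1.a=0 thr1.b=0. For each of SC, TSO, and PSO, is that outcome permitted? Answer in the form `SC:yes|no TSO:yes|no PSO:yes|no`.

SC:yes TSO:yes PSO:yes

outcome vector order: (thr1.a,thr1.b)
[SC] allowed = {(0,0), (0,2), (2,2)}
[TSO] allowed = {(0,0), (0,2), (2,2)}
[PSO] allowed = {(0,0), (0,2), (2,0), (2,2)}
target (0,0) ∈ {SC,TSO,PSO}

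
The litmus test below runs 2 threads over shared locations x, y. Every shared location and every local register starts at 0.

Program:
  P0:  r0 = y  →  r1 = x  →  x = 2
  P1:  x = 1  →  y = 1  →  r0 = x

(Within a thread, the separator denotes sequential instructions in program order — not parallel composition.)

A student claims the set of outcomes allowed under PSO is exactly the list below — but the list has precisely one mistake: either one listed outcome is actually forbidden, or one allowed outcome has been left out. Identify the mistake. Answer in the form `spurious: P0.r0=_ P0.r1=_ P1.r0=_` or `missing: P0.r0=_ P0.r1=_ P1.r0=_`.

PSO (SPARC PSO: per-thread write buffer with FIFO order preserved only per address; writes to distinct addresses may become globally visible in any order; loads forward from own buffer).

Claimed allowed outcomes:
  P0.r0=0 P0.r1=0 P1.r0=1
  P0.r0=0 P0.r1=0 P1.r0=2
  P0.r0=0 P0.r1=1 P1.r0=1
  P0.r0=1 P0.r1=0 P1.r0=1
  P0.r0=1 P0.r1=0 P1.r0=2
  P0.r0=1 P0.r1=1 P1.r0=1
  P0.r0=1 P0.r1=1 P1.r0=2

outcome vector order: (P0.r0,P0.r1,P1.r0)
under PSO → 001, 002, 011, 012, 101, 102, 111, 112
PSO∖claimed = {012}

missing: P0.r0=0 P0.r1=1 P1.r0=2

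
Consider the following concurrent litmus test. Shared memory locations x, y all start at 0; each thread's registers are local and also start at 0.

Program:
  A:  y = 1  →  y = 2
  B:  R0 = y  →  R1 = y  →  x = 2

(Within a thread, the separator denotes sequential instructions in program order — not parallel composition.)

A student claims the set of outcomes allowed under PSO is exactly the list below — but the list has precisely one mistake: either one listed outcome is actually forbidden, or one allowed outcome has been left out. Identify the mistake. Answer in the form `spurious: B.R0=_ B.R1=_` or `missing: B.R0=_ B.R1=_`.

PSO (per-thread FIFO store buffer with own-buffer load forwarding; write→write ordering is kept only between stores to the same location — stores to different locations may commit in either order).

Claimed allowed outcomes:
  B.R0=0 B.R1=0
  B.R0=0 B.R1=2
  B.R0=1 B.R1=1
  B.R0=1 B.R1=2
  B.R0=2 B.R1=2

outcome vector order: (B.R0,B.R1)
under PSO → <0 0>, <0 1>, <0 2>, <1 1>, <1 2>, <2 2>
PSO∖claimed = {<0 1>}

missing: B.R0=0 B.R1=1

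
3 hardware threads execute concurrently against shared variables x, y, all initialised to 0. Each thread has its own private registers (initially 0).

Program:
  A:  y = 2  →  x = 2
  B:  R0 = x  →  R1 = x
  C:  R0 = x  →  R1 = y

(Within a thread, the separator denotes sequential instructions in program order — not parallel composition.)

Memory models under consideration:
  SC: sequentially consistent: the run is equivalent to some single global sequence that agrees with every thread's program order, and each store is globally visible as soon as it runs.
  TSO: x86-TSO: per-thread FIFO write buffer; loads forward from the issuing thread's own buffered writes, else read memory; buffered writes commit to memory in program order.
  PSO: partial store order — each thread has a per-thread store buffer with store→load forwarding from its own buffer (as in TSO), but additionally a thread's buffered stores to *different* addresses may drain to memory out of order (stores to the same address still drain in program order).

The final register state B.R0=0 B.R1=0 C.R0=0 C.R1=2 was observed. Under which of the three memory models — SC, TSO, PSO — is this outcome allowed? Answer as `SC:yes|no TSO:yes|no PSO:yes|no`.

outcome vector order: (B.R0,B.R1,C.R0,C.R1)
under SC → (0,0,0,0) (0,0,0,2) (0,0,2,2) (0,2,0,0) (0,2,0,2) (0,2,2,2) (2,2,0,0) (2,2,0,2) (2,2,2,2)
under TSO → (0,0,0,0) (0,0,0,2) (0,0,2,2) (0,2,0,0) (0,2,0,2) (0,2,2,2) (2,2,0,0) (2,2,0,2) (2,2,2,2)
under PSO → (0,0,0,0) (0,0,0,2) (0,0,2,0) (0,0,2,2) (0,2,0,0) (0,2,0,2) (0,2,2,0) (0,2,2,2) (2,2,0,0) (2,2,0,2) (2,2,2,0) (2,2,2,2)
target (0,0,0,2) ∈ {SC,TSO,PSO}

SC:yes TSO:yes PSO:yes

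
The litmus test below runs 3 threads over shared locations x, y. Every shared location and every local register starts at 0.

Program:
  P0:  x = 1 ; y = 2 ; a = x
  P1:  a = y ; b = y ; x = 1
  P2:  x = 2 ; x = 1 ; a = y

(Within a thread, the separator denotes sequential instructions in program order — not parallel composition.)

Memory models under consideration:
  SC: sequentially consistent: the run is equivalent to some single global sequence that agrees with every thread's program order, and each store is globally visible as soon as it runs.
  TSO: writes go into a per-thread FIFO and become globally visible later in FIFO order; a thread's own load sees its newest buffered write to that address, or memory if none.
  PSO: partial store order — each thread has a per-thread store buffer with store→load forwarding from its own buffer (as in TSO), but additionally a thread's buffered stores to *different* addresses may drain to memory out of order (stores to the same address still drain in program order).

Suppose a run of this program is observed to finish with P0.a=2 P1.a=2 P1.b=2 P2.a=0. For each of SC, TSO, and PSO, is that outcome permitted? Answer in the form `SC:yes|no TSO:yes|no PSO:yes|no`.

SC:no TSO:yes PSO:yes

outcome vector order: (P0.a,P1.a,P1.b,P2.a)
[SC] allowed = {1/0/0/0 1/0/0/2 1/0/2/0 1/0/2/2 1/2/2/0 1/2/2/2 2/0/0/2 2/0/2/2 2/2/2/2}
[TSO] allowed = {1/0/0/0 1/0/0/2 1/0/2/0 1/0/2/2 1/2/2/0 1/2/2/2 2/0/0/0 2/0/0/2 2/0/2/0 2/0/2/2 2/2/2/0 2/2/2/2}
[PSO] allowed = {1/0/0/0 1/0/0/2 1/0/2/0 1/0/2/2 1/2/2/0 1/2/2/2 2/0/0/0 2/0/0/2 2/0/2/0 2/0/2/2 2/2/2/0 2/2/2/2}
target 2/2/2/0 ∈ {TSO,PSO}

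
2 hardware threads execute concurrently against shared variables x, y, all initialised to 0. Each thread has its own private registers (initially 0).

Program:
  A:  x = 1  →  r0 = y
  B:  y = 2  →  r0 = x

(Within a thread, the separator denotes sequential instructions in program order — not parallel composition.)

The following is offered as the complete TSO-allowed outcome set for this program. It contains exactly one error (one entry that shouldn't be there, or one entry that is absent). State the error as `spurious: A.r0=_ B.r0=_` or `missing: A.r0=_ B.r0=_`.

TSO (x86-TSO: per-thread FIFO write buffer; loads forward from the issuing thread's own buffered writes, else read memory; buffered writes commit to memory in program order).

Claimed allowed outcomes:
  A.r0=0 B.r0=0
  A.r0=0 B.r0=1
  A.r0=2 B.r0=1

outcome vector order: (A.r0,B.r0)
under TSO → 0/0; 0/1; 2/0; 2/1
TSO∖claimed = {2/0}

missing: A.r0=2 B.r0=0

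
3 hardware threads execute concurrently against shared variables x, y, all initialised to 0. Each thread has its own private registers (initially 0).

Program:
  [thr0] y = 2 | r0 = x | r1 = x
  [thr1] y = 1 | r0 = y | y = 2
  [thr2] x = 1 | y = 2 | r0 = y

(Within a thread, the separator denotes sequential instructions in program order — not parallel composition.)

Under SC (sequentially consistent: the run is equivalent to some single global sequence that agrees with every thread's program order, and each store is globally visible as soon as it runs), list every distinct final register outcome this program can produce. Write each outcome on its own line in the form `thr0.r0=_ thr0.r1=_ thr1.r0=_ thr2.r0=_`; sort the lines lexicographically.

outcome vector order: (thr0.r0,thr0.r1,thr1.r0,thr2.r0)
|SC outcomes| = 10

thr0.r0=0 thr0.r1=0 thr1.r0=1 thr2.r0=1
thr0.r0=0 thr0.r1=0 thr1.r0=1 thr2.r0=2
thr0.r0=0 thr0.r1=0 thr1.r0=2 thr2.r0=2
thr0.r0=0 thr0.r1=1 thr1.r0=1 thr2.r0=1
thr0.r0=0 thr0.r1=1 thr1.r0=1 thr2.r0=2
thr0.r0=0 thr0.r1=1 thr1.r0=2 thr2.r0=2
thr0.r0=1 thr0.r1=1 thr1.r0=1 thr2.r0=1
thr0.r0=1 thr0.r1=1 thr1.r0=1 thr2.r0=2
thr0.r0=1 thr0.r1=1 thr1.r0=2 thr2.r0=1
thr0.r0=1 thr0.r1=1 thr1.r0=2 thr2.r0=2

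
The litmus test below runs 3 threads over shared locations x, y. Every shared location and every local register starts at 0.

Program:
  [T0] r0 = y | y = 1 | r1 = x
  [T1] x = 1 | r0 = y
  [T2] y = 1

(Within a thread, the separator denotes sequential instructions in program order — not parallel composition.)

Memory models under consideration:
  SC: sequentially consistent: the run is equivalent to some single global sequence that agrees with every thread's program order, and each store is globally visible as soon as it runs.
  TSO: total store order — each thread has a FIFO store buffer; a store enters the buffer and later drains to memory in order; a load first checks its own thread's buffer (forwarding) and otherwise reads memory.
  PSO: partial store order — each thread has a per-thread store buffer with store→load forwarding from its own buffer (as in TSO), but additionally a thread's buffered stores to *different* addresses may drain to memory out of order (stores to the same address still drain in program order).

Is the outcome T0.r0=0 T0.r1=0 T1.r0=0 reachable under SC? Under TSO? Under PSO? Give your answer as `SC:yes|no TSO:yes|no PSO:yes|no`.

outcome vector order: (T0.r0,T0.r1,T1.r0)
SC (6): (0,0,1); (0,1,0); (0,1,1); (1,0,1); (1,1,0); (1,1,1)
TSO (8): (0,0,0); (0,0,1); (0,1,0); (0,1,1); (1,0,0); (1,0,1); (1,1,0); (1,1,1)
PSO (8): (0,0,0); (0,0,1); (0,1,0); (0,1,1); (1,0,0); (1,0,1); (1,1,0); (1,1,1)
target (0,0,0) ∈ {TSO,PSO}

SC:no TSO:yes PSO:yes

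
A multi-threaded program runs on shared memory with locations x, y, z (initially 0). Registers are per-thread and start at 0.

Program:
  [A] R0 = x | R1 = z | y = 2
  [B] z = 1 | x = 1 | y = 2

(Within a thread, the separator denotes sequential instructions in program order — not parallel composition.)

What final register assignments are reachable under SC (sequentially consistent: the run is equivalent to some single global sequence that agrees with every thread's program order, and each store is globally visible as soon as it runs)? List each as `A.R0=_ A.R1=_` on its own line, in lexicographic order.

A.R0=0 A.R1=0
A.R0=0 A.R1=1
A.R0=1 A.R1=1

outcome vector order: (A.R0,A.R1)
|SC outcomes| = 3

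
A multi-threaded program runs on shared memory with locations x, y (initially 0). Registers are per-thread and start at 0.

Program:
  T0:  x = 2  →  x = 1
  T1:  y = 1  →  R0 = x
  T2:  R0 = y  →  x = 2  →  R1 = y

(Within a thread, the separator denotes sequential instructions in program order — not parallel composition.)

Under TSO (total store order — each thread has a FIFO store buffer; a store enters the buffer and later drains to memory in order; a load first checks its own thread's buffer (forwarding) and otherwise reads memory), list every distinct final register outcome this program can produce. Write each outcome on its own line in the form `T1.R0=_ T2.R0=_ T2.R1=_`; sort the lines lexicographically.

T1.R0=0 T2.R0=0 T2.R1=0
T1.R0=0 T2.R0=0 T2.R1=1
T1.R0=0 T2.R0=1 T2.R1=1
T1.R0=1 T2.R0=0 T2.R1=0
T1.R0=1 T2.R0=0 T2.R1=1
T1.R0=1 T2.R0=1 T2.R1=1
T1.R0=2 T2.R0=0 T2.R1=0
T1.R0=2 T2.R0=0 T2.R1=1
T1.R0=2 T2.R0=1 T2.R1=1

outcome vector order: (T1.R0,T2.R0,T2.R1)
|TSO outcomes| = 9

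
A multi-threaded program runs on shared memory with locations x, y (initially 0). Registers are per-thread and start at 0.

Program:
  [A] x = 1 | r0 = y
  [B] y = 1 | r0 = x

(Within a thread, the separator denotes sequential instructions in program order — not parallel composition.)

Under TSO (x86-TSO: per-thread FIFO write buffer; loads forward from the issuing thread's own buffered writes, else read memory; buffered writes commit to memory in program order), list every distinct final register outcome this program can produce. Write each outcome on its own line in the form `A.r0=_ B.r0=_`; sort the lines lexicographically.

A.r0=0 B.r0=0
A.r0=0 B.r0=1
A.r0=1 B.r0=0
A.r0=1 B.r0=1

outcome vector order: (A.r0,B.r0)
|TSO outcomes| = 4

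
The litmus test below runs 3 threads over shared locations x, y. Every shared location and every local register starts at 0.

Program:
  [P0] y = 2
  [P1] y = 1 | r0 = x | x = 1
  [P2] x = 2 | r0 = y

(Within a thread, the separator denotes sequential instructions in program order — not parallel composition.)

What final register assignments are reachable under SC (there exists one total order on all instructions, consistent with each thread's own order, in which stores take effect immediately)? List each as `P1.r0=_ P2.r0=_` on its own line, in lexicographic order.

P1.r0=0 P2.r0=1
P1.r0=0 P2.r0=2
P1.r0=2 P2.r0=0
P1.r0=2 P2.r0=1
P1.r0=2 P2.r0=2

outcome vector order: (P1.r0,P2.r0)
|SC outcomes| = 5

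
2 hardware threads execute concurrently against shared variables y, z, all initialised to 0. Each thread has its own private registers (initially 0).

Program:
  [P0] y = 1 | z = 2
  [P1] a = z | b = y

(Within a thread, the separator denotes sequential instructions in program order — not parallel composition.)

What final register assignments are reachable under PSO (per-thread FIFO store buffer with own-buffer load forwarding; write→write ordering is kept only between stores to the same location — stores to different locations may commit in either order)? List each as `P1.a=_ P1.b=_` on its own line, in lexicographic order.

P1.a=0 P1.b=0
P1.a=0 P1.b=1
P1.a=2 P1.b=0
P1.a=2 P1.b=1

outcome vector order: (P1.a,P1.b)
|PSO outcomes| = 4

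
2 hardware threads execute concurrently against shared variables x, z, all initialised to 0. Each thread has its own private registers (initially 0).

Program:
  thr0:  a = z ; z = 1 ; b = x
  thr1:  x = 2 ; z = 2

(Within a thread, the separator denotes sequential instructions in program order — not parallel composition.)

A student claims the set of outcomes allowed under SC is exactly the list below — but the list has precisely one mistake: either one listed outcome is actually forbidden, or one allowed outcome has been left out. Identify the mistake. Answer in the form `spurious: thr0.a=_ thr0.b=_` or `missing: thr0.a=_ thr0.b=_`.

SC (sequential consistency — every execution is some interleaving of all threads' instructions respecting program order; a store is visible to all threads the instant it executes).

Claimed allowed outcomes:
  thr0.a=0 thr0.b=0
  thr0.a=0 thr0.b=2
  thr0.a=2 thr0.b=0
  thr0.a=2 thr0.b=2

outcome vector order: (thr0.a,thr0.b)
[SC] allowed = {(0,0) (0,2) (2,2)}
claimed∖SC = {(2,0)}

spurious: thr0.a=2 thr0.b=0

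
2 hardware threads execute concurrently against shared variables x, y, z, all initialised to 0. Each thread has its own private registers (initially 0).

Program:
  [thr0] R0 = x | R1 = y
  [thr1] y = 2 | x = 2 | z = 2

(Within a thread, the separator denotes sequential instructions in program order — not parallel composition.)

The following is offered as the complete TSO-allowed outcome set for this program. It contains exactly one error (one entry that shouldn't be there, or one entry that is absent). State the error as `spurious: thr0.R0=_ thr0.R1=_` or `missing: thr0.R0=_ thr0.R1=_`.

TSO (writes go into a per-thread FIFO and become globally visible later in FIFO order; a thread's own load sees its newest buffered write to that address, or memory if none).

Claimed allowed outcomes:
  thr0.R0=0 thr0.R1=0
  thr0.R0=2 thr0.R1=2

outcome vector order: (thr0.R0,thr0.R1)
TSO: 3 outcomes — {0/0 0/2 2/2}
TSO∖claimed = {0/2}

missing: thr0.R0=0 thr0.R1=2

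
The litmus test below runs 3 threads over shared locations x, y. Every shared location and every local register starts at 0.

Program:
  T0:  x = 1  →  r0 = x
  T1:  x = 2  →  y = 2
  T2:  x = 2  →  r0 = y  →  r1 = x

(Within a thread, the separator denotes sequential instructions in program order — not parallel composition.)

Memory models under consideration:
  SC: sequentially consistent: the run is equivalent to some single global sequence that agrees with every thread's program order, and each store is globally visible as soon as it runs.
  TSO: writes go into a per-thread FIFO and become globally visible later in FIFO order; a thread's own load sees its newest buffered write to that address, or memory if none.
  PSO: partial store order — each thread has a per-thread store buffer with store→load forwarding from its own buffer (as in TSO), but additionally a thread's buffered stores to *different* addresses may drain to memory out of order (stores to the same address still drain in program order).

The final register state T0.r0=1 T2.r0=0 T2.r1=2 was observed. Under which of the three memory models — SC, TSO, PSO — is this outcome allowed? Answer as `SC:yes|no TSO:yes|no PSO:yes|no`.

outcome vector order: (T0.r0,T2.r0,T2.r1)
SC: 7 outcomes — {1/0/1, 1/0/2, 1/2/1, 1/2/2, 2/0/1, 2/0/2, 2/2/2}
TSO: 7 outcomes — {1/0/1, 1/0/2, 1/2/1, 1/2/2, 2/0/1, 2/0/2, 2/2/2}
PSO: 8 outcomes — {1/0/1, 1/0/2, 1/2/1, 1/2/2, 2/0/1, 2/0/2, 2/2/1, 2/2/2}
target 1/0/2 ∈ {SC,TSO,PSO}

SC:yes TSO:yes PSO:yes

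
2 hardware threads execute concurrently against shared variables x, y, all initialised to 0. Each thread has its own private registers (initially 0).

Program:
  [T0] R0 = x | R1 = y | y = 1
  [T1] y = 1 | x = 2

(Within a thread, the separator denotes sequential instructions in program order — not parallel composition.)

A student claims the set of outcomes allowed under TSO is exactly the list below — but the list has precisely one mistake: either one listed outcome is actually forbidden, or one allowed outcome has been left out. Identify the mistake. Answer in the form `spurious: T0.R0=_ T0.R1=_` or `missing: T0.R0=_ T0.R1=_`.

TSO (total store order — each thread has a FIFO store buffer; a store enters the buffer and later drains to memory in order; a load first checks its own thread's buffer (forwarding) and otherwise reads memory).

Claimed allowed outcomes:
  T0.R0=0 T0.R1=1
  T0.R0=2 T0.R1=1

outcome vector order: (T0.R0,T0.R1)
[TSO] allowed = {(0,0) (0,1) (2,1)}
TSO∖claimed = {(0,0)}

missing: T0.R0=0 T0.R1=0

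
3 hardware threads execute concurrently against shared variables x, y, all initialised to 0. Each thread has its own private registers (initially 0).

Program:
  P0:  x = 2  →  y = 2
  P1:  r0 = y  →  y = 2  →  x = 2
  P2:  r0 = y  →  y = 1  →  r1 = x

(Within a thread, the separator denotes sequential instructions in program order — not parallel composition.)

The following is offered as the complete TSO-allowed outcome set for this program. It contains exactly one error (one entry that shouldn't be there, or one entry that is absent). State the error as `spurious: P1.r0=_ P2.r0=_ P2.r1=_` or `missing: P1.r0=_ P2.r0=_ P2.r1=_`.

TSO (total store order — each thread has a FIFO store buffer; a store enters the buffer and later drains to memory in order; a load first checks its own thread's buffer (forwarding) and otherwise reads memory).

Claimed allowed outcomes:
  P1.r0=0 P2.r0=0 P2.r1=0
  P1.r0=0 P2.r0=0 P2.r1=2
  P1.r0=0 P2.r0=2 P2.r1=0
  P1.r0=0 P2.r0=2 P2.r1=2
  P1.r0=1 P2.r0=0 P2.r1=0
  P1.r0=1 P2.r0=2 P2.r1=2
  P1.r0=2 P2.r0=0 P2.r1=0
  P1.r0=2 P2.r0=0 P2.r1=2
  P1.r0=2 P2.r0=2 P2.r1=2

missing: P1.r0=1 P2.r0=0 P2.r1=2

outcome vector order: (P1.r0,P2.r0,P2.r1)
TSO (10): <0 0 0>, <0 0 2>, <0 2 0>, <0 2 2>, <1 0 0>, <1 0 2>, <1 2 2>, <2 0 0>, <2 0 2>, <2 2 2>
TSO∖claimed = {<1 0 2>}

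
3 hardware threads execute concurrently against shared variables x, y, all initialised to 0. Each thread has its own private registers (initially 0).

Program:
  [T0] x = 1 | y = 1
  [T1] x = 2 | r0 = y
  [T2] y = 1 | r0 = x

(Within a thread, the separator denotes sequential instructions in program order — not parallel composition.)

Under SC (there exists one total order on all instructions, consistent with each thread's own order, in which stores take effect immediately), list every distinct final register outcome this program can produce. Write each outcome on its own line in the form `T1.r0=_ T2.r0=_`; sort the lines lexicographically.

T1.r0=0 T2.r0=1
T1.r0=0 T2.r0=2
T1.r0=1 T2.r0=0
T1.r0=1 T2.r0=1
T1.r0=1 T2.r0=2

outcome vector order: (T1.r0,T2.r0)
|SC outcomes| = 5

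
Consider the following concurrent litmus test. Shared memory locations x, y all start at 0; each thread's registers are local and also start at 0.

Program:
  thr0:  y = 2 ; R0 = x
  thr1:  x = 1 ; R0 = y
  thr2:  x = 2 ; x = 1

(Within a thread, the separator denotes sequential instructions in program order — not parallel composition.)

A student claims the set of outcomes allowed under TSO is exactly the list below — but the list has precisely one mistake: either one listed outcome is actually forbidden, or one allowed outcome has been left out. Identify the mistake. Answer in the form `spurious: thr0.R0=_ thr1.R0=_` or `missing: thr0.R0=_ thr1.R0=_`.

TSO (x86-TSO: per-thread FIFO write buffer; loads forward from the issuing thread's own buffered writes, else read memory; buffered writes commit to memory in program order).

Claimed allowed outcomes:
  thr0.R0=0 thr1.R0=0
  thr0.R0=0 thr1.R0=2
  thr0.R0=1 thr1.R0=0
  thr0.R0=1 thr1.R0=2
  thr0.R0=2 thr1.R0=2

outcome vector order: (thr0.R0,thr1.R0)
TSO: 6 outcomes — {00; 02; 10; 12; 20; 22}
TSO∖claimed = {20}

missing: thr0.R0=2 thr1.R0=0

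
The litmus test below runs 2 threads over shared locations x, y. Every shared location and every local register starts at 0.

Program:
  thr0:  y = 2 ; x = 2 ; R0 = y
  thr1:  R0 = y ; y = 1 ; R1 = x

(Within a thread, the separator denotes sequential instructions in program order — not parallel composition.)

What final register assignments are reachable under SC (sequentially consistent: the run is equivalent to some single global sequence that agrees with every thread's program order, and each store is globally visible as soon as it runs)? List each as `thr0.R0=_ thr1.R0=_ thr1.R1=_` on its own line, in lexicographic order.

thr0.R0=1 thr1.R0=0 thr1.R1=0
thr0.R0=1 thr1.R0=0 thr1.R1=2
thr0.R0=1 thr1.R0=2 thr1.R1=0
thr0.R0=1 thr1.R0=2 thr1.R1=2
thr0.R0=2 thr1.R0=0 thr1.R1=0
thr0.R0=2 thr1.R0=0 thr1.R1=2
thr0.R0=2 thr1.R0=2 thr1.R1=2

outcome vector order: (thr0.R0,thr1.R0,thr1.R1)
|SC outcomes| = 7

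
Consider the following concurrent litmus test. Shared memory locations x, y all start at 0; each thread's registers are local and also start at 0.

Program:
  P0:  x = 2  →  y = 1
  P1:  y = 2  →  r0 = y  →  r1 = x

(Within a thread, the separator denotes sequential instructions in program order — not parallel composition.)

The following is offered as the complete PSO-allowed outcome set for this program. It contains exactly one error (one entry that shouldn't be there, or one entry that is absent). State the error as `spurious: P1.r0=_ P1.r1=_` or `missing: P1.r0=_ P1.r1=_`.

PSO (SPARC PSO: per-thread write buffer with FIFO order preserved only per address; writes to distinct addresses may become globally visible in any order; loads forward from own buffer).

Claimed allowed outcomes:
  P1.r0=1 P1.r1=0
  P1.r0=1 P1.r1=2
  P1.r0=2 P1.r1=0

outcome vector order: (P1.r0,P1.r1)
PSO (4): 10; 12; 20; 22
PSO∖claimed = {22}

missing: P1.r0=2 P1.r1=2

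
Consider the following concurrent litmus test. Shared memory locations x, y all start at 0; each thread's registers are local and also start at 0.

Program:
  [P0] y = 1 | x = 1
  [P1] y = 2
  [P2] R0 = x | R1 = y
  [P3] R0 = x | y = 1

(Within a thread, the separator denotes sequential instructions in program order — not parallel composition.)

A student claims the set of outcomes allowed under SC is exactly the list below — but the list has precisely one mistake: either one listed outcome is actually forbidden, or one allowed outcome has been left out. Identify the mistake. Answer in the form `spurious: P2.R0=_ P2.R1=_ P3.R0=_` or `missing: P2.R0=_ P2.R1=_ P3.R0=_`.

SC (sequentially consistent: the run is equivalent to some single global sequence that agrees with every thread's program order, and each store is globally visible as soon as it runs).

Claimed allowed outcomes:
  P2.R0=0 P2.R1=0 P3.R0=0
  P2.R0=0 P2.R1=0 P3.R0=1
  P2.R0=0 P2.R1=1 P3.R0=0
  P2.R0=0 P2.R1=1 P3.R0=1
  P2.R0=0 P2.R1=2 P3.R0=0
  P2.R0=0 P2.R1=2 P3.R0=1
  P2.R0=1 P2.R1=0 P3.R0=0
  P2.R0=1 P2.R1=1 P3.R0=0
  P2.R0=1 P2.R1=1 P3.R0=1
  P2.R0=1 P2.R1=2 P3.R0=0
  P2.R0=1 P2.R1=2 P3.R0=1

spurious: P2.R0=1 P2.R1=0 P3.R0=0

outcome vector order: (P2.R0,P2.R1,P3.R0)
SC (10): 000, 001, 010, 011, 020, 021, 110, 111, 120, 121
claimed∖SC = {100}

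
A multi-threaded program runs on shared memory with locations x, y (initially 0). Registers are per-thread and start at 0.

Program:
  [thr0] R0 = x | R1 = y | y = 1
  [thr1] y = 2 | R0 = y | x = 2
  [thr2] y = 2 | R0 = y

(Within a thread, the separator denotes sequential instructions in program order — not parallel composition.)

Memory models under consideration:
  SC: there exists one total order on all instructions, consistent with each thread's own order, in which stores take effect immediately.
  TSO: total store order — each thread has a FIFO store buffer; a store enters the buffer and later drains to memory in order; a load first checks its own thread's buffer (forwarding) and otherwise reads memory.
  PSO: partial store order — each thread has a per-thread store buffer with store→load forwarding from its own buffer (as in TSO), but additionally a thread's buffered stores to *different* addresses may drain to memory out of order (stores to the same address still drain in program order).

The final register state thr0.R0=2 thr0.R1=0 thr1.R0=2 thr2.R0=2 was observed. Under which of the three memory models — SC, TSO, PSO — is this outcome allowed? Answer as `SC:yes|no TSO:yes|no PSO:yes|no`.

SC:no TSO:no PSO:yes

outcome vector order: (thr0.R0,thr0.R1,thr1.R0,thr2.R0)
[SC] allowed = {(0,0,1,1); (0,0,1,2); (0,0,2,1); (0,0,2,2); (0,2,1,1); (0,2,1,2); (0,2,2,1); (0,2,2,2); (2,2,2,1); (2,2,2,2)}
[TSO] allowed = {(0,0,1,1); (0,0,1,2); (0,0,2,1); (0,0,2,2); (0,2,1,1); (0,2,1,2); (0,2,2,1); (0,2,2,2); (2,2,2,1); (2,2,2,2)}
[PSO] allowed = {(0,0,1,1); (0,0,1,2); (0,0,2,1); (0,0,2,2); (0,2,1,1); (0,2,1,2); (0,2,2,1); (0,2,2,2); (2,0,2,1); (2,0,2,2); (2,2,2,1); (2,2,2,2)}
target (2,0,2,2) ∈ {PSO}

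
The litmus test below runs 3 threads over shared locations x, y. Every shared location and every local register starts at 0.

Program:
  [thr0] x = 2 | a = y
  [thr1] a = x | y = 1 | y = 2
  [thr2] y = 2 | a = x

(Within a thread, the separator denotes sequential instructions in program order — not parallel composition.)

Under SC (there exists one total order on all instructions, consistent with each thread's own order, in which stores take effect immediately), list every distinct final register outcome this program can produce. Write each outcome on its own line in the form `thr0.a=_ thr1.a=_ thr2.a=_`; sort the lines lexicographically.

thr0.a=0 thr1.a=0 thr2.a=2
thr0.a=0 thr1.a=2 thr2.a=2
thr0.a=1 thr1.a=0 thr2.a=0
thr0.a=1 thr1.a=0 thr2.a=2
thr0.a=1 thr1.a=2 thr2.a=0
thr0.a=1 thr1.a=2 thr2.a=2
thr0.a=2 thr1.a=0 thr2.a=0
thr0.a=2 thr1.a=0 thr2.a=2
thr0.a=2 thr1.a=2 thr2.a=0
thr0.a=2 thr1.a=2 thr2.a=2

outcome vector order: (thr0.a,thr1.a,thr2.a)
|SC outcomes| = 10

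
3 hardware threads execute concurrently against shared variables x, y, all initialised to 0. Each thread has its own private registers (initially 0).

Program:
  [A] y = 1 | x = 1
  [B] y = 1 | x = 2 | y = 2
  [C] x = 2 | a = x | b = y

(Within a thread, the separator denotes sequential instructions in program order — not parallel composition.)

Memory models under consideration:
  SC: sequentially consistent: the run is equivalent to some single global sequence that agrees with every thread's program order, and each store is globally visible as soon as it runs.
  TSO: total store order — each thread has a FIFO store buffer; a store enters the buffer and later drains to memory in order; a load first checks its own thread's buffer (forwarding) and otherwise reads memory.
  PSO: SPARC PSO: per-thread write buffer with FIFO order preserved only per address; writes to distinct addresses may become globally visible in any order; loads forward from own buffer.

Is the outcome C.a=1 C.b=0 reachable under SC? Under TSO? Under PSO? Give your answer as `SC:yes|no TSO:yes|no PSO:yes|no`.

outcome vector order: (C.a,C.b)
SC: 5 outcomes — {(1,1); (1,2); (2,0); (2,1); (2,2)}
TSO: 5 outcomes — {(1,1); (1,2); (2,0); (2,1); (2,2)}
PSO: 6 outcomes — {(1,0); (1,1); (1,2); (2,0); (2,1); (2,2)}
target (1,0) ∈ {PSO}

SC:no TSO:no PSO:yes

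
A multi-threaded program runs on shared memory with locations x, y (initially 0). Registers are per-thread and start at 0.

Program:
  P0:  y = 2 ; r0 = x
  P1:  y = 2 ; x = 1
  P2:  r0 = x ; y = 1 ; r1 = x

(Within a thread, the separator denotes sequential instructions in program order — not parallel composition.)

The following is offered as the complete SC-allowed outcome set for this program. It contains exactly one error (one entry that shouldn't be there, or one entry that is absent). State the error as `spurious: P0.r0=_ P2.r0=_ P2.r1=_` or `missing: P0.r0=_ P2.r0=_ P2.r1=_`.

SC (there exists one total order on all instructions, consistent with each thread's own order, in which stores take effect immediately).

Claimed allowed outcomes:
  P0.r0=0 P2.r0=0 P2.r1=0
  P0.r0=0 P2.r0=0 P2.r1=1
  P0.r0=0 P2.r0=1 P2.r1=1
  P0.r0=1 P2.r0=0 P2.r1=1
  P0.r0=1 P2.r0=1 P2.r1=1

outcome vector order: (P0.r0,P2.r0,P2.r1)
SC (6): 000, 001, 011, 100, 101, 111
SC∖claimed = {100}

missing: P0.r0=1 P2.r0=0 P2.r1=0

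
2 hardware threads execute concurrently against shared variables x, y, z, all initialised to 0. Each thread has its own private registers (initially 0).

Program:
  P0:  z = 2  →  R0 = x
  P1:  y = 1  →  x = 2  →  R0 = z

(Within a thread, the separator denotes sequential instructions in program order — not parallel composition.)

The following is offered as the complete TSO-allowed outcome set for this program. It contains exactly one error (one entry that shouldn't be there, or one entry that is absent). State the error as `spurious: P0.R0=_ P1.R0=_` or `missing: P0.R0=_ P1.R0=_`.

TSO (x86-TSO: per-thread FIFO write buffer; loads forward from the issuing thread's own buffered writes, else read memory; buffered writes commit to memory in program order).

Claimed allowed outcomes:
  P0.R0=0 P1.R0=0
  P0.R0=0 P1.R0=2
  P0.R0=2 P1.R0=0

outcome vector order: (P0.R0,P1.R0)
TSO (4): 0/0 0/2 2/0 2/2
TSO∖claimed = {2/2}

missing: P0.R0=2 P1.R0=2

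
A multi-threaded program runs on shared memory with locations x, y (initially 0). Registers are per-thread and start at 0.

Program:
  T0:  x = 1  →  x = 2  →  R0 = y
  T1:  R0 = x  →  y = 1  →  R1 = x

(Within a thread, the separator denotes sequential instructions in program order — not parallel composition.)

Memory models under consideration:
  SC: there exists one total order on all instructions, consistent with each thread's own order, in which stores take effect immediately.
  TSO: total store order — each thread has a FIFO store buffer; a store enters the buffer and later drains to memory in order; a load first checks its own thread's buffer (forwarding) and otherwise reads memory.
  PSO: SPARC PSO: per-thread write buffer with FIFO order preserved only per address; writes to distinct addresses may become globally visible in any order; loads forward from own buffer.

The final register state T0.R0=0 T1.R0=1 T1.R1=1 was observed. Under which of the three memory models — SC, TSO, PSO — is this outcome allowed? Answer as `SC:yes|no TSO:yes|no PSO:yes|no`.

outcome vector order: (T0.R0,T1.R0,T1.R1)
under SC → 0/0/2, 0/1/2, 0/2/2, 1/0/0, 1/0/1, 1/0/2, 1/1/1, 1/1/2, 1/2/2
under TSO → 0/0/0, 0/0/1, 0/0/2, 0/1/1, 0/1/2, 0/2/2, 1/0/0, 1/0/1, 1/0/2, 1/1/1, 1/1/2, 1/2/2
under PSO → 0/0/0, 0/0/1, 0/0/2, 0/1/1, 0/1/2, 0/2/2, 1/0/0, 1/0/1, 1/0/2, 1/1/1, 1/1/2, 1/2/2
target 0/1/1 ∈ {TSO,PSO}

SC:no TSO:yes PSO:yes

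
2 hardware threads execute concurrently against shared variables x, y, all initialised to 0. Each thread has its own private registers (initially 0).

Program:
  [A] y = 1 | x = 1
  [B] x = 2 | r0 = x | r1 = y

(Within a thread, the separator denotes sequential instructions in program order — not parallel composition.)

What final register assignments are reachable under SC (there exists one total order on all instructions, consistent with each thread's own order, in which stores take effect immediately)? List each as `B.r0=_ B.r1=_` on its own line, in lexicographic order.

outcome vector order: (B.r0,B.r1)
|SC outcomes| = 3

B.r0=1 B.r1=1
B.r0=2 B.r1=0
B.r0=2 B.r1=1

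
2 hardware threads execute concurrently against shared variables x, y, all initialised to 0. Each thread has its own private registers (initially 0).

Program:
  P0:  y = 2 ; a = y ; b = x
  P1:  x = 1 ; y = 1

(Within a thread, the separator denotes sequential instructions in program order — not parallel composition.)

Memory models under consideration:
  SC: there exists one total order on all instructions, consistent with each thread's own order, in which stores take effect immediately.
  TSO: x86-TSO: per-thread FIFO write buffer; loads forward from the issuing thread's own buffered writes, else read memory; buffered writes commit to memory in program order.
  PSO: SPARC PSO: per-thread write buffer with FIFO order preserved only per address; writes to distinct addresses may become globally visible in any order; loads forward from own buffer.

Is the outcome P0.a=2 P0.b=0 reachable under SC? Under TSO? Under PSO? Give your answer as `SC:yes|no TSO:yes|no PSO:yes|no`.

outcome vector order: (P0.a,P0.b)
SC: 3 outcomes — {(1,1) (2,0) (2,1)}
TSO: 3 outcomes — {(1,1) (2,0) (2,1)}
PSO: 4 outcomes — {(1,0) (1,1) (2,0) (2,1)}
target (2,0) ∈ {SC,TSO,PSO}

SC:yes TSO:yes PSO:yes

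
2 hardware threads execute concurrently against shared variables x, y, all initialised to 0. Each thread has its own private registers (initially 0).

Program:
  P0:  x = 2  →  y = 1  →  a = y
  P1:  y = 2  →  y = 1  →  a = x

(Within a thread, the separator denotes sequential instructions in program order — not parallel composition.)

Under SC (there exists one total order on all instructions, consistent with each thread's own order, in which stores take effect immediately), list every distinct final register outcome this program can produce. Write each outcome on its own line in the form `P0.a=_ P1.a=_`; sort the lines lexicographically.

outcome vector order: (P0.a,P1.a)
|SC outcomes| = 3

P0.a=1 P1.a=0
P0.a=1 P1.a=2
P0.a=2 P1.a=2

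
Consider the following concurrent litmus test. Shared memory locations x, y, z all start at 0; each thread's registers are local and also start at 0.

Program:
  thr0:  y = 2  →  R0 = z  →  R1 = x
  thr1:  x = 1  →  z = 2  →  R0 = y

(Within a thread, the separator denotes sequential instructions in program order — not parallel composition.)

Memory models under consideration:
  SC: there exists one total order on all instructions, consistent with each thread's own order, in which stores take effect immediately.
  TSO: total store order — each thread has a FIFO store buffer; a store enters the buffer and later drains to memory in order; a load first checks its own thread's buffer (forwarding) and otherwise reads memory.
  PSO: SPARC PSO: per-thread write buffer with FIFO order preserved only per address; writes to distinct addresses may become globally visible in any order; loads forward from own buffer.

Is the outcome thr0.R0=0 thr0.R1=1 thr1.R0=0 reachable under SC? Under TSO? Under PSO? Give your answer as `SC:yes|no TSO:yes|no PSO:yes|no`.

SC:no TSO:yes PSO:yes

outcome vector order: (thr0.R0,thr0.R1,thr1.R0)
SC: 4 outcomes — {002, 012, 210, 212}
TSO: 6 outcomes — {000, 002, 010, 012, 210, 212}
PSO: 8 outcomes — {000, 002, 010, 012, 200, 202, 210, 212}
target 010 ∈ {TSO,PSO}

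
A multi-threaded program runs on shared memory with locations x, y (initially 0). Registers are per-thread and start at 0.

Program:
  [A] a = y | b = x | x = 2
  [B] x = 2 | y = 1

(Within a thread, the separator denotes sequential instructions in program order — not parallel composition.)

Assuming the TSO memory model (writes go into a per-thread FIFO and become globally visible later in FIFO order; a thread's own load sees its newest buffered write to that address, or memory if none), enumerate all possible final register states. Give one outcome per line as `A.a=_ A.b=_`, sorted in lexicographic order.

outcome vector order: (A.a,A.b)
|TSO outcomes| = 3

A.a=0 A.b=0
A.a=0 A.b=2
A.a=1 A.b=2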